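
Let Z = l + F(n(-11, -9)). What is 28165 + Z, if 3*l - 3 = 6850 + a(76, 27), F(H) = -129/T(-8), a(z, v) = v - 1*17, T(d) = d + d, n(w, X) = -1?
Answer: 1462115/48 ≈ 30461.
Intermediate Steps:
T(d) = 2*d
a(z, v) = -17 + v (a(z, v) = v - 17 = -17 + v)
F(H) = 129/16 (F(H) = -129/(2*(-8)) = -129/(-16) = -129*(-1/16) = 129/16)
l = 6863/3 (l = 1 + (6850 + (-17 + 27))/3 = 1 + (6850 + 10)/3 = 1 + (⅓)*6860 = 1 + 6860/3 = 6863/3 ≈ 2287.7)
Z = 110195/48 (Z = 6863/3 + 129/16 = 110195/48 ≈ 2295.7)
28165 + Z = 28165 + 110195/48 = 1462115/48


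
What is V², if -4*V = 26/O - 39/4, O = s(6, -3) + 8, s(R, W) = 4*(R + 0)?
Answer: 20449/4096 ≈ 4.9924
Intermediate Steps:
s(R, W) = 4*R
O = 32 (O = 4*6 + 8 = 24 + 8 = 32)
V = 143/64 (V = -(26/32 - 39/4)/4 = -(26*(1/32) - 39*¼)/4 = -(13/16 - 39/4)/4 = -¼*(-143/16) = 143/64 ≈ 2.2344)
V² = (143/64)² = 20449/4096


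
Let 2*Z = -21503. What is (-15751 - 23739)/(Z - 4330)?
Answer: 78980/30163 ≈ 2.6184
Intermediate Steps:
Z = -21503/2 (Z = (½)*(-21503) = -21503/2 ≈ -10752.)
(-15751 - 23739)/(Z - 4330) = (-15751 - 23739)/(-21503/2 - 4330) = -39490/(-30163/2) = -39490*(-2/30163) = 78980/30163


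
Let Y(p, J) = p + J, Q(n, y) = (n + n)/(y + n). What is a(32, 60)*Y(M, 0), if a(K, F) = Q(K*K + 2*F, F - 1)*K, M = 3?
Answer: 73216/401 ≈ 182.58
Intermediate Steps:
Q(n, y) = 2*n/(n + y) (Q(n, y) = (2*n)/(n + y) = 2*n/(n + y))
Y(p, J) = J + p
a(K, F) = 2*K*(K² + 2*F)/(-1 + K² + 3*F) (a(K, F) = (2*(K*K + 2*F)/((K*K + 2*F) + (F - 1)))*K = (2*(K² + 2*F)/((K² + 2*F) + (-1 + F)))*K = (2*(K² + 2*F)/(-1 + K² + 3*F))*K = 2*K*(K² + 2*F)/(-1 + K² + 3*F))
a(32, 60)*Y(M, 0) = (2*32*(32² + 2*60)/(-1 + 32² + 3*60))*(0 + 3) = (2*32*(1024 + 120)/(-1 + 1024 + 180))*3 = (2*32*1144/1203)*3 = (2*32*(1/1203)*1144)*3 = (73216/1203)*3 = 73216/401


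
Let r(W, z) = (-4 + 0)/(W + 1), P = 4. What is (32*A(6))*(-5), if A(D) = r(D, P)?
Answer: 640/7 ≈ 91.429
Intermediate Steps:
r(W, z) = -4/(1 + W)
A(D) = -4/(1 + D)
(32*A(6))*(-5) = (32*(-4/(1 + 6)))*(-5) = (32*(-4/7))*(-5) = -128/7*(-5) = 640/7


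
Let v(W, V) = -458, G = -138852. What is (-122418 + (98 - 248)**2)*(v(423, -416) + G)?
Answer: 13919576580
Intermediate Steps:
(-122418 + (98 - 248)**2)*(v(423, -416) + G) = (-122418 + (98 - 248)**2)*(-458 - 138852) = (-122418 + (-150)**2)*(-139310) = (-122418 + 22500)*(-139310) = -99918*(-139310) = 13919576580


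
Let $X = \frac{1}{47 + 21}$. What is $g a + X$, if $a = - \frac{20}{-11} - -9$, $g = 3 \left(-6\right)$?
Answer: $- \frac{145645}{748} \approx -194.71$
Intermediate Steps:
$X = \frac{1}{68} \approx 0.014706$
$g = -18$
$a = \frac{119}{11}$ ($a = \left(-20\right) \left(- \frac{1}{11}\right) + 9 = \frac{20}{11} + 9 = \frac{119}{11} \approx 10.818$)
$g a + X = \left(-18\right) \frac{119}{11} + \frac{1}{68} = - \frac{2142}{11} + \frac{1}{68} = - \frac{145645}{748}$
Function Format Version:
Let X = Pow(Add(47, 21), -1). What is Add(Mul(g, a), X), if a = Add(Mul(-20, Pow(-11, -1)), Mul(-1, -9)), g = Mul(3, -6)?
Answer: Rational(-145645, 748) ≈ -194.71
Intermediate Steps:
X = Rational(1, 68) (X = Pow(68, -1) = Rational(1, 68) ≈ 0.014706)
g = -18
a = Rational(119, 11) (a = Add(Mul(-20, Rational(-1, 11)), 9) = Add(Rational(20, 11), 9) = Rational(119, 11) ≈ 10.818)
Add(Mul(g, a), X) = Add(Mul(-18, Rational(119, 11)), Rational(1, 68)) = Add(Rational(-2142, 11), Rational(1, 68)) = Rational(-145645, 748)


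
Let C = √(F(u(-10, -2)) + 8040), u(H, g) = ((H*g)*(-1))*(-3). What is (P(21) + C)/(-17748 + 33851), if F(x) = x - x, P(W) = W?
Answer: 21/16103 + 2*√2010/16103 ≈ 0.0068724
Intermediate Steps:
u(H, g) = 3*H*g (u(H, g) = -H*g*(-3) = 3*H*g)
F(x) = 0
C = 2*√2010 (C = √(0 + 8040) = √8040 = 2*√2010 ≈ 89.666)
(P(21) + C)/(-17748 + 33851) = (21 + 2*√2010)/(-17748 + 33851) = (21 + 2*√2010)/16103 = (21 + 2*√2010)*(1/16103) = 21/16103 + 2*√2010/16103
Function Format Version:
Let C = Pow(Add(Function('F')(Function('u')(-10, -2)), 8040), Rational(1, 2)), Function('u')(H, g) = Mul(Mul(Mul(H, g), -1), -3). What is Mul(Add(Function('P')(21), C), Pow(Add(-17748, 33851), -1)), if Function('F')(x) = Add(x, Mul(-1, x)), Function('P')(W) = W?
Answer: Add(Rational(21, 16103), Mul(Rational(2, 16103), Pow(2010, Rational(1, 2)))) ≈ 0.0068724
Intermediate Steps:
Function('u')(H, g) = Mul(3, H, g) (Function('u')(H, g) = Mul(Mul(-1, H, g), -3) = Mul(3, H, g))
Function('F')(x) = 0
C = Mul(2, Pow(2010, Rational(1, 2))) (C = Pow(Add(0, 8040), Rational(1, 2)) = Pow(8040, Rational(1, 2)) = Mul(2, Pow(2010, Rational(1, 2))) ≈ 89.666)
Mul(Add(Function('P')(21), C), Pow(Add(-17748, 33851), -1)) = Mul(Add(21, Mul(2, Pow(2010, Rational(1, 2)))), Pow(Add(-17748, 33851), -1)) = Mul(Add(21, Mul(2, Pow(2010, Rational(1, 2)))), Pow(16103, -1)) = Mul(Add(21, Mul(2, Pow(2010, Rational(1, 2)))), Rational(1, 16103)) = Add(Rational(21, 16103), Mul(Rational(2, 16103), Pow(2010, Rational(1, 2))))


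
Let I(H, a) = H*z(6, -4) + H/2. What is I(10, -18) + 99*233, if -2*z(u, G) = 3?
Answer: 23057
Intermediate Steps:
z(u, G) = -3/2 (z(u, G) = -1/2*3 = -3/2)
I(H, a) = -H (I(H, a) = H*(-3/2) + H/2 = -3*H/2 + H*(1/2) = -3*H/2 + H/2 = -H)
I(10, -18) + 99*233 = -1*10 + 99*233 = -10 + 23067 = 23057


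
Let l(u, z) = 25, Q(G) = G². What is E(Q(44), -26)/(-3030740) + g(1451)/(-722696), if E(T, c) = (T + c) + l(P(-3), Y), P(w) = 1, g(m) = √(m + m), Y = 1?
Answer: -387/606148 - √2902/722696 ≈ -0.00071300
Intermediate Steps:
g(m) = √2*√m (g(m) = √(2*m) = √2*√m)
E(T, c) = 25 + T + c (E(T, c) = (T + c) + 25 = 25 + T + c)
E(Q(44), -26)/(-3030740) + g(1451)/(-722696) = (25 + 44² - 26)/(-3030740) + (√2*√1451)/(-722696) = (25 + 1936 - 26)*(-1/3030740) + √2902*(-1/722696) = 1935*(-1/3030740) - √2902/722696 = -387/606148 - √2902/722696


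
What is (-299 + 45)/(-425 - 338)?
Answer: 254/763 ≈ 0.33290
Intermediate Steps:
(-299 + 45)/(-425 - 338) = -254/(-763) = -254*(-1/763) = 254/763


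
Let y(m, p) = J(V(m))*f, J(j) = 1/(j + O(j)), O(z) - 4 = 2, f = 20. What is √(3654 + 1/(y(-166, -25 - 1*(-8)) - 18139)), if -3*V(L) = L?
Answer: 2*√635968016742695/834379 ≈ 60.448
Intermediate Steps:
V(L) = -L/3
O(z) = 6 (O(z) = 4 + 2 = 6)
J(j) = 1/(6 + j) (J(j) = 1/(j + 6) = 1/(6 + j))
y(m, p) = 20/(6 - m/3)
√(3654 + 1/(y(-166, -25 - 1*(-8)) - 18139)) = √(3654 + 1/(-60/(-18 - 166) - 18139)) = √(3654 + 1/(-60/(-184) - 18139)) = √(3654 + 1/(-60*(-1/184) - 18139)) = √(3654 + 1/(15/46 - 18139)) = √(3654 + 1/(-834379/46)) = √(3654 - 46/834379) = √(3048820820/834379) = 2*√635968016742695/834379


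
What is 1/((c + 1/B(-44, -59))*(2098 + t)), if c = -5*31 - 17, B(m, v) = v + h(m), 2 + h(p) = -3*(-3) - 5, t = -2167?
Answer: 19/225515 ≈ 8.4252e-5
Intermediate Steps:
h(p) = 2 (h(p) = -2 + (-3*(-3) - 5) = -2 + (9 - 5) = -2 + 4 = 2)
B(m, v) = 2 + v (B(m, v) = v + 2 = 2 + v)
c = -172 (c = -155 - 17 = -172)
1/((c + 1/B(-44, -59))*(2098 + t)) = 1/((-172 + 1/(2 - 59))*(2098 - 2167)) = 1/((-172 + 1/(-57))*(-69)) = 1/((-172 - 1/57)*(-69)) = 1/(-9805/57*(-69)) = 1/(225515/19) = 19/225515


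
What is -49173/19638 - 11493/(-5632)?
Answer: -8540467/18433536 ≈ -0.46331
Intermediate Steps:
-49173/19638 - 11493/(-5632) = -49173*1/19638 - 11493*(-1/5632) = -16391/6546 + 11493/5632 = -8540467/18433536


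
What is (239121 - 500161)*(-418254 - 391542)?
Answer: 211389147840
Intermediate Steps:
(239121 - 500161)*(-418254 - 391542) = -261040*(-809796) = 211389147840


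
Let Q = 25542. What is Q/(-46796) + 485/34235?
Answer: -85173431/160206106 ≈ -0.53165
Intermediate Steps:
Q/(-46796) + 485/34235 = 25542/(-46796) + 485/34235 = 25542*(-1/46796) + 485*(1/34235) = -12771/23398 + 97/6847 = -85173431/160206106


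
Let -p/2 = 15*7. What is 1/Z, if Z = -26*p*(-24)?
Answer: -1/131040 ≈ -7.6313e-6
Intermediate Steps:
p = -210 (p = -30*7 = -2*105 = -210)
Z = -131040 (Z = -26*(-210)*(-24) = 5460*(-24) = -131040)
1/Z = 1/(-131040) = -1/131040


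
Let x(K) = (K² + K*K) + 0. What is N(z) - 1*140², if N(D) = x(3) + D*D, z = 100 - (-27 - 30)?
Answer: 5067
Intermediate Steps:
z = 157 (z = 100 - 1*(-57) = 100 + 57 = 157)
x(K) = 2*K² (x(K) = (K² + K²) + 0 = 2*K² + 0 = 2*K²)
N(D) = 18 + D² (N(D) = 2*3² + D*D = 2*9 + D² = 18 + D²)
N(z) - 1*140² = (18 + 157²) - 1*140² = (18 + 24649) - 1*19600 = 24667 - 19600 = 5067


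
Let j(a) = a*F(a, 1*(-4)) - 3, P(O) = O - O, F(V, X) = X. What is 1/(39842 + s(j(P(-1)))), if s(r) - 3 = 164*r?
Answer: 1/39353 ≈ 2.5411e-5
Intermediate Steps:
P(O) = 0
j(a) = -3 - 4*a (j(a) = a*(1*(-4)) - 3 = a*(-4) - 3 = -4*a - 3 = -3 - 4*a)
s(r) = 3 + 164*r
1/(39842 + s(j(P(-1)))) = 1/(39842 + (3 + 164*(-3 - 4*0))) = 1/(39842 + (3 + 164*(-3 + 0))) = 1/(39842 + (3 + 164*(-3))) = 1/(39842 + (3 - 492)) = 1/(39842 - 489) = 1/39353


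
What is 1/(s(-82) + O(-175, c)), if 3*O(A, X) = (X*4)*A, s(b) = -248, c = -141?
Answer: 1/32652 ≈ 3.0626e-5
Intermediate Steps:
O(A, X) = 4*A*X/3 (O(A, X) = ((X*4)*A)/3 = ((4*X)*A)/3 = (4*A*X)/3 = 4*A*X/3)
1/(s(-82) + O(-175, c)) = 1/(-248 + (4/3)*(-175)*(-141)) = 1/(-248 + 32900) = 1/32652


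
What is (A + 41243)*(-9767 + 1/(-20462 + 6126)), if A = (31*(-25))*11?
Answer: -327226069281/1024 ≈ -3.1956e+8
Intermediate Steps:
A = -8525 (A = -775*11 = -8525)
(A + 41243)*(-9767 + 1/(-20462 + 6126)) = (-8525 + 41243)*(-9767 + 1/(-20462 + 6126)) = 32718*(-9767 + 1/(-14336)) = 32718*(-9767 - 1/14336) = 32718*(-140019713/14336) = -327226069281/1024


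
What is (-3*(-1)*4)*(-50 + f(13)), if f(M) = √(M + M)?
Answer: -600 + 12*√26 ≈ -538.81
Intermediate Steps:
f(M) = √2*√M (f(M) = √(2*M) = √2*√M)
(-3*(-1)*4)*(-50 + f(13)) = (-3*(-1)*4)*(-50 + √2*√13) = (3*4)*(-50 + √26) = 12*(-50 + √26) = -600 + 12*√26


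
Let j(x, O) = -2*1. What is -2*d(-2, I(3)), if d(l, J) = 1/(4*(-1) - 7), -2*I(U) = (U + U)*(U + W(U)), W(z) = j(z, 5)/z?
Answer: 2/11 ≈ 0.18182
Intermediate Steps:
j(x, O) = -2
W(z) = -2/z
I(U) = -U*(U - 2/U) (I(U) = -(U + U)*(U - 2/U)/2 = -2*U*(U - 2/U)/2 = -U*(U - 2/U))
d(l, J) = -1/11 (d(l, J) = 1/(-4 - 7) = 1/(-11) = -1/11)
-2*d(-2, I(3)) = -2*(-1/11) = 2/11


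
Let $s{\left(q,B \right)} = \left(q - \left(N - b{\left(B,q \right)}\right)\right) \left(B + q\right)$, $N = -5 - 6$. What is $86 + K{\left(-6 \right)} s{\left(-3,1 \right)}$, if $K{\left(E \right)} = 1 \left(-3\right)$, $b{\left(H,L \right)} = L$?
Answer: $116$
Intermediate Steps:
$N = -11$ ($N = -5 - 6 = -11$)
$K{\left(E \right)} = -3$
$s{\left(q,B \right)} = \left(11 + 2 q\right) \left(B + q\right)$ ($s{\left(q,B \right)} = \left(q + \left(q - -11\right)\right) \left(B + q\right) = \left(q + \left(q + 11\right)\right) \left(B + q\right) = \left(q + \left(11 + q\right)\right) \left(B + q\right) = \left(11 + 2 q\right) \left(B + q\right)$)
$86 + K{\left(-6 \right)} s{\left(-3,1 \right)} = 86 - 3 \left(2 \left(-3\right)^{2} + 11 \cdot 1 + 11 \left(-3\right) + 2 \cdot 1 \left(-3\right)\right) = 86 - 3 \left(2 \cdot 9 + 11 - 33 - 6\right) = 86 - 3 \left(18 + 11 - 33 - 6\right) = 86 - -30 = 86 + 30 = 116$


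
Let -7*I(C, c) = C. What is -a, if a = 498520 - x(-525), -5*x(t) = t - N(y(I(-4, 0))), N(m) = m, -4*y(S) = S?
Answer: -17444526/35 ≈ -4.9842e+5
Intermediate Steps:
I(C, c) = -C/7
y(S) = -S/4
x(t) = -1/35 - t/5 (x(t) = -(t - (-1)*(-1/7*(-4))/4)/5 = -(t - (-1)*4/(4*7))/5 = -(t - 1*(-1/7))/5 = -(t + 1/7)/5 = -(1/7 + t)/5 = -1/35 - t/5)
a = 17444526/35 (a = 498520 - (-1/35 - 1/5*(-525)) = 498520 - (-1/35 + 105) = 498520 - 1*3674/35 = 498520 - 3674/35 = 17444526/35 ≈ 4.9842e+5)
-a = -1*17444526/35 = -17444526/35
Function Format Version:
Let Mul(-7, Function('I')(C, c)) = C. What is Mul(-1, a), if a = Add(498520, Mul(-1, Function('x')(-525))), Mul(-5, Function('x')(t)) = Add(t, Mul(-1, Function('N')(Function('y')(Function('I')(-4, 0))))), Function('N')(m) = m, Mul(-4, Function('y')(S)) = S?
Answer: Rational(-17444526, 35) ≈ -4.9842e+5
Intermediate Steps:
Function('I')(C, c) = Mul(Rational(-1, 7), C)
Function('y')(S) = Mul(Rational(-1, 4), S)
Function('x')(t) = Add(Rational(-1, 35), Mul(Rational(-1, 5), t)) (Function('x')(t) = Mul(Rational(-1, 5), Add(t, Mul(-1, Mul(Rational(-1, 4), Mul(Rational(-1, 7), -4))))) = Mul(Rational(-1, 5), Add(t, Mul(-1, Mul(Rational(-1, 4), Rational(4, 7))))) = Mul(Rational(-1, 5), Add(t, Mul(-1, Rational(-1, 7)))) = Mul(Rational(-1, 5), Add(t, Rational(1, 7))) = Mul(Rational(-1, 5), Add(Rational(1, 7), t)) = Add(Rational(-1, 35), Mul(Rational(-1, 5), t)))
a = Rational(17444526, 35) (a = Add(498520, Mul(-1, Add(Rational(-1, 35), Mul(Rational(-1, 5), -525)))) = Add(498520, Mul(-1, Add(Rational(-1, 35), 105))) = Add(498520, Mul(-1, Rational(3674, 35))) = Add(498520, Rational(-3674, 35)) = Rational(17444526, 35) ≈ 4.9842e+5)
Mul(-1, a) = Mul(-1, Rational(17444526, 35)) = Rational(-17444526, 35)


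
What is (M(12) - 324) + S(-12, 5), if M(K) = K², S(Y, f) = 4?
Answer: -176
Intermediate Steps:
(M(12) - 324) + S(-12, 5) = (12² - 324) + 4 = (144 - 324) + 4 = -180 + 4 = -176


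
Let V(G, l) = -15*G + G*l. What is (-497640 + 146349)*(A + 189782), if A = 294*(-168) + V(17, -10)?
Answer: -49168444815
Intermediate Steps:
A = -49817 (A = 294*(-168) + 17*(-15 - 10) = -49392 + 17*(-25) = -49392 - 425 = -49817)
(-497640 + 146349)*(A + 189782) = (-497640 + 146349)*(-49817 + 189782) = -351291*139965 = -49168444815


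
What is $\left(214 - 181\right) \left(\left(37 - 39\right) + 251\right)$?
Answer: $8217$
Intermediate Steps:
$\left(214 - 181\right) \left(\left(37 - 39\right) + 251\right) = 33 \left(\left(37 - 39\right) + 251\right) = 33 \left(-2 + 251\right) = 33 \cdot 249 = 8217$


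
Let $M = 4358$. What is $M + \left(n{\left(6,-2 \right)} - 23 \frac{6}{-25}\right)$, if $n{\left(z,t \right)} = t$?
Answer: $\frac{109038}{25} \approx 4361.5$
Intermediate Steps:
$M + \left(n{\left(6,-2 \right)} - 23 \frac{6}{-25}\right) = 4358 - \left(2 + 23 \frac{6}{-25}\right) = 4358 - \left(2 + 23 \cdot 6 \left(- \frac{1}{25}\right)\right) = 4358 - - \frac{88}{25} = 4358 + \left(-2 + \frac{138}{25}\right) = 4358 + \frac{88}{25} = \frac{109038}{25}$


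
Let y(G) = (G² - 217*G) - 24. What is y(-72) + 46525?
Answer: 67309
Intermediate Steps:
y(G) = -24 + G² - 217*G
y(-72) + 46525 = (-24 + (-72)² - 217*(-72)) + 46525 = (-24 + 5184 + 15624) + 46525 = 20784 + 46525 = 67309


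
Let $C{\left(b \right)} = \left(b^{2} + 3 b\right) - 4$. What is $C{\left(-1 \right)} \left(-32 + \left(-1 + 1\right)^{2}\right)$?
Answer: $192$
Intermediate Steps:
$C{\left(b \right)} = -4 + b^{2} + 3 b$
$C{\left(-1 \right)} \left(-32 + \left(-1 + 1\right)^{2}\right) = \left(-4 + \left(-1\right)^{2} + 3 \left(-1\right)\right) \left(-32 + \left(-1 + 1\right)^{2}\right) = \left(-4 + 1 - 3\right) \left(-32 + 0^{2}\right) = - 6 \left(-32 + 0\right) = \left(-6\right) \left(-32\right) = 192$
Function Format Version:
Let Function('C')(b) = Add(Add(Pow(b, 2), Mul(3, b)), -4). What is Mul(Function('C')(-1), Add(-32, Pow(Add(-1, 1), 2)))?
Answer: 192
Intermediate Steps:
Function('C')(b) = Add(-4, Pow(b, 2), Mul(3, b))
Mul(Function('C')(-1), Add(-32, Pow(Add(-1, 1), 2))) = Mul(Add(-4, Pow(-1, 2), Mul(3, -1)), Add(-32, Pow(Add(-1, 1), 2))) = Mul(Add(-4, 1, -3), Add(-32, Pow(0, 2))) = Mul(-6, Add(-32, 0)) = Mul(-6, -32) = 192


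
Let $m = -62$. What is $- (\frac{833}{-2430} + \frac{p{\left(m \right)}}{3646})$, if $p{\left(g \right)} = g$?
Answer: $\frac{1593889}{4429890} \approx 0.3598$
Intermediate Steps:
$- (\frac{833}{-2430} + \frac{p{\left(m \right)}}{3646}) = - (\frac{833}{-2430} - \frac{62}{3646}) = - (833 \left(- \frac{1}{2430}\right) - \frac{31}{1823}) = - (- \frac{833}{2430} - \frac{31}{1823}) = \left(-1\right) \left(- \frac{1593889}{4429890}\right) = \frac{1593889}{4429890}$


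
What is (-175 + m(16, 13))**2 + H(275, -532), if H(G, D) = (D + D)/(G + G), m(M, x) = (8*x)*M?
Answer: 609707743/275 ≈ 2.2171e+6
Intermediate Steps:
m(M, x) = 8*M*x
H(G, D) = D/G (H(G, D) = (2*D)/((2*G)) = (2*D)*(1/(2*G)) = D/G)
(-175 + m(16, 13))**2 + H(275, -532) = (-175 + 8*16*13)**2 - 532/275 = (-175 + 1664)**2 - 532*1/275 = 1489**2 - 532/275 = 2217121 - 532/275 = 609707743/275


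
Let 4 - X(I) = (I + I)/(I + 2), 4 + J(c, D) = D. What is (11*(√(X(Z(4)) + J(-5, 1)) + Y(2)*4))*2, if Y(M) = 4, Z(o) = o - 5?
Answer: 352 + 22*√3 ≈ 390.10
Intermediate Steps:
Z(o) = -5 + o
J(c, D) = -4 + D
X(I) = 4 - 2*I/(2 + I) (X(I) = 4 - (I + I)/(I + 2) = 4 - 2*I/(2 + I))
(11*(√(X(Z(4)) + J(-5, 1)) + Y(2)*4))*2 = (11*(√(2*(4 + (-5 + 4))/(2 + (-5 + 4)) + (-4 + 1)) + 4*4))*2 = (11*(√(2*(4 - 1)/(2 - 1) - 3) + 16))*2 = (11*(√(2*3/1 - 3) + 16))*2 = (11*(√(2*1*3 - 3) + 16))*2 = (11*(√(6 - 3) + 16))*2 = (11*(√3 + 16))*2 = (11*(16 + √3))*2 = (176 + 11*√3)*2 = 352 + 22*√3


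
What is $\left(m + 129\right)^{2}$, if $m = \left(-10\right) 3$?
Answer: $9801$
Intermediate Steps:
$m = -30$
$\left(m + 129\right)^{2} = \left(-30 + 129\right)^{2} = 99^{2} = 9801$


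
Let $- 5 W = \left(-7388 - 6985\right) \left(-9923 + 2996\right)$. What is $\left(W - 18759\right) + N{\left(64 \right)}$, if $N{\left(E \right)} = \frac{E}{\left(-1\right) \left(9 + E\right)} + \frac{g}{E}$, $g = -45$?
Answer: $- \frac{465590841257}{23360} \approx -1.9931 \cdot 10^{7}$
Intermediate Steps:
$N{\left(E \right)} = - \frac{45}{E} + \frac{E}{-9 - E}$ ($N{\left(E \right)} = \frac{E}{\left(-1\right) \left(9 + E\right)} - \frac{45}{E} = \frac{E}{-9 - E} - \frac{45}{E} = - \frac{45}{E} + \frac{E}{-9 - E}$)
$W = - \frac{99561771}{5}$ ($W = - \frac{\left(-7388 - 6985\right) \left(-9923 + 2996\right)}{5} = - \frac{\left(-14373\right) \left(-6927\right)}{5} = \left(- \frac{1}{5}\right) 99561771 = - \frac{99561771}{5} \approx -1.9912 \cdot 10^{7}$)
$\left(W - 18759\right) + N{\left(64 \right)} = \left(- \frac{99561771}{5} - 18759\right) + \frac{-405 - 64^{2} - 2880}{64 \left(9 + 64\right)} = - \frac{99655566}{5} + \frac{-405 - 4096 - 2880}{64 \cdot 73} = - \frac{99655566}{5} + \frac{1}{64} \cdot \frac{1}{73} \left(-405 - 4096 - 2880\right) = - \frac{99655566}{5} + \frac{1}{64} \cdot \frac{1}{73} \left(-7381\right) = - \frac{99655566}{5} - \frac{7381}{4672} = - \frac{465590841257}{23360}$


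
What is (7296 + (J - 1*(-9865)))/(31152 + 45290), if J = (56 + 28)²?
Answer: 24217/76442 ≈ 0.31680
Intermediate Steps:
J = 7056 (J = 84² = 7056)
(7296 + (J - 1*(-9865)))/(31152 + 45290) = (7296 + (7056 - 1*(-9865)))/(31152 + 45290) = (7296 + (7056 + 9865))/76442 = (7296 + 16921)*(1/76442) = 24217*(1/76442) = 24217/76442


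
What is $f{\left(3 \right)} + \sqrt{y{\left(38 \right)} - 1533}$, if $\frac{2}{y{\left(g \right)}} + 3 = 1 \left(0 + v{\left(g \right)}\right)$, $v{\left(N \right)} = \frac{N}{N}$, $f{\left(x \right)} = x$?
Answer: $3 + i \sqrt{1534} \approx 3.0 + 39.166 i$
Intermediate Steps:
$v{\left(N \right)} = 1$
$y{\left(g \right)} = -1$ ($y{\left(g \right)} = \frac{2}{-3 + 1 \left(0 + 1\right)} = \frac{2}{-3 + 1 \cdot 1} = \frac{2}{-3 + 1} = \frac{2}{-2} = 2 \left(- \frac{1}{2}\right) = -1$)
$f{\left(3 \right)} + \sqrt{y{\left(38 \right)} - 1533} = 3 + \sqrt{-1 - 1533} = 3 + \sqrt{-1534} = 3 + i \sqrt{1534}$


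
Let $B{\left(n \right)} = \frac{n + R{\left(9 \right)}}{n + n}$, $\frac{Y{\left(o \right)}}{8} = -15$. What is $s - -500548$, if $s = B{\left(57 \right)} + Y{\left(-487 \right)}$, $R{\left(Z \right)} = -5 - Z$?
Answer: $\frac{57048835}{114} \approx 5.0043 \cdot 10^{5}$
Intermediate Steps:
$Y{\left(o \right)} = -120$ ($Y{\left(o \right)} = 8 \left(-15\right) = -120$)
$B{\left(n \right)} = \frac{-14 + n}{2 n}$ ($B{\left(n \right)} = \frac{n - 14}{n + n} = \frac{n - 14}{2 n} = \left(n - 14\right) \frac{1}{2 n} = \left(-14 + n\right) \frac{1}{2 n} = \frac{-14 + n}{2 n}$)
$s = - \frac{13637}{114}$ ($s = \frac{-14 + 57}{2 \cdot 57} - 120 = \frac{1}{2} \cdot \frac{1}{57} \cdot 43 - 120 = \frac{43}{114} - 120 = - \frac{13637}{114} \approx -119.62$)
$s - -500548 = - \frac{13637}{114} - -500548 = - \frac{13637}{114} + 500548 = \frac{57048835}{114}$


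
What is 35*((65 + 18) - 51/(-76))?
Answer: 222565/76 ≈ 2928.5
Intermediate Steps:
35*((65 + 18) - 51/(-76)) = 35*(83 - 51*(-1/76)) = 35*(83 + 51/76) = 35*(6359/76) = 222565/76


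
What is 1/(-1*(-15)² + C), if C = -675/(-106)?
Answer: -106/23175 ≈ -0.0045739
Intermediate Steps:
C = 675/106 (C = -675*(-1/106) = 675/106 ≈ 6.3679)
1/(-1*(-15)² + C) = 1/(-1*(-15)² + 675/106) = 1/(-1*225 + 675/106) = 1/(-225 + 675/106) = 1/(-23175/106) = -106/23175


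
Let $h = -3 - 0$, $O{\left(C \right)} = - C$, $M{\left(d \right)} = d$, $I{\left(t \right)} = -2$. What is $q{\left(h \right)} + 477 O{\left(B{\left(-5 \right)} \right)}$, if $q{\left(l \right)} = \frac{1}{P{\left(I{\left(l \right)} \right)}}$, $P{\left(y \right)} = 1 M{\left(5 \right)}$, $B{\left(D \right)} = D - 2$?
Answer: $\frac{16696}{5} \approx 3339.2$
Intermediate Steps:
$B{\left(D \right)} = -2 + D$ ($B{\left(D \right)} = D - 2 = -2 + D$)
$P{\left(y \right)} = 5$ ($P{\left(y \right)} = 1 \cdot 5 = 5$)
$h = -3$ ($h = -3 + 0 = -3$)
$q{\left(l \right)} = \frac{1}{5}$
$q{\left(h \right)} + 477 O{\left(B{\left(-5 \right)} \right)} = \frac{1}{5} + 477 \left(- (-2 - 5)\right) = \frac{1}{5} + 477 \left(\left(-1\right) \left(-7\right)\right) = \frac{1}{5} + 477 \cdot 7 = \frac{1}{5} + 3339 = \frac{16696}{5}$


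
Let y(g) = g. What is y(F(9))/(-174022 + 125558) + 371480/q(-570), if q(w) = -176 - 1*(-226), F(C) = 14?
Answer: 900170301/121160 ≈ 7429.6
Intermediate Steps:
q(w) = 50 (q(w) = -176 + 226 = 50)
y(F(9))/(-174022 + 125558) + 371480/q(-570) = 14/(-174022 + 125558) + 371480/50 = 14/(-48464) + 371480*(1/50) = 14*(-1/48464) + 37148/5 = -7/24232 + 37148/5 = 900170301/121160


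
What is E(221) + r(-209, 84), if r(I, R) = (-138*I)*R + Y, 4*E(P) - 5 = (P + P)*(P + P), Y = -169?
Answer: 9885605/4 ≈ 2.4714e+6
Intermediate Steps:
E(P) = 5/4 + P² (E(P) = 5/4 + ((P + P)*(P + P))/4 = 5/4 + ((2*P)*(2*P))/4 = 5/4 + (4*P²)/4 = 5/4 + P²)
r(I, R) = -169 - 138*I*R (r(I, R) = (-138*I)*R - 169 = -138*I*R - 169 = -169 - 138*I*R)
E(221) + r(-209, 84) = (5/4 + 221²) + (-169 - 138*(-209)*84) = (5/4 + 48841) + (-169 + 2422728) = 195369/4 + 2422559 = 9885605/4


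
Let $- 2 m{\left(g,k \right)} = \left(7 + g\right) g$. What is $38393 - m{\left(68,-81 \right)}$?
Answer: $40943$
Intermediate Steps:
$m{\left(g,k \right)} = - \frac{g \left(7 + g\right)}{2}$ ($m{\left(g,k \right)} = - \frac{\left(7 + g\right) g}{2} = - \frac{g \left(7 + g\right)}{2}$)
$38393 - m{\left(68,-81 \right)} = 38393 - \left(- \frac{1}{2}\right) 68 \left(7 + 68\right) = 38393 - \left(- \frac{1}{2}\right) 68 \cdot 75 = 38393 - -2550 = 38393 + 2550 = 40943$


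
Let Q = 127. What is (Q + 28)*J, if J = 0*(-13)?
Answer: 0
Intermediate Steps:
J = 0
(Q + 28)*J = (127 + 28)*0 = 155*0 = 0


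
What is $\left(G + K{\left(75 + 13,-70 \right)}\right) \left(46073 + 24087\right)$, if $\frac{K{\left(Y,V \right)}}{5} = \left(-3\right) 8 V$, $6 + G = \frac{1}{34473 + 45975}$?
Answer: $\frac{2961105049505}{5028} \approx 5.8892 \cdot 10^{8}$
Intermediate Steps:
$G = - \frac{482687}{80448}$ ($G = -6 + \frac{1}{34473 + 45975} = -6 + \frac{1}{80448} = - \frac{482687}{80448} \approx -6.0$)
$K{\left(Y,V \right)} = - 120 V$ ($K{\left(Y,V \right)} = 5 \left(-3\right) 8 V = 5 \left(- 24 V\right) = - 120 V$)
$\left(G + K{\left(75 + 13,-70 \right)}\right) \left(46073 + 24087\right) = \left(- \frac{482687}{80448} - -8400\right) \left(46073 + 24087\right) = \left(- \frac{482687}{80448} + 8400\right) 70160 = \frac{675280513}{80448} \cdot 70160 = \frac{2961105049505}{5028}$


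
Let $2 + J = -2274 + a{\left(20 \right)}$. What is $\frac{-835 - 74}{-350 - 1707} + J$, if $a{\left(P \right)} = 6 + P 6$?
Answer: $- \frac{4421641}{2057} \approx -2149.6$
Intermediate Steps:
$a{\left(P \right)} = 6 + 6 P$
$J = -2150$ ($J = -2 + \left(-2274 + \left(6 + 6 \cdot 20\right)\right) = -2 + \left(-2274 + \left(6 + 120\right)\right) = -2 + \left(-2274 + 126\right) = -2 - 2148 = -2150$)
$\frac{-835 - 74}{-350 - 1707} + J = \frac{-835 - 74}{-350 - 1707} - 2150 = - \frac{909}{-2057} - 2150 = \left(-909\right) \left(- \frac{1}{2057}\right) - 2150 = \frac{909}{2057} - 2150 = - \frac{4421641}{2057}$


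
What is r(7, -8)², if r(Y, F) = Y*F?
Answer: 3136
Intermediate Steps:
r(Y, F) = F*Y
r(7, -8)² = (-8*7)² = (-56)² = 3136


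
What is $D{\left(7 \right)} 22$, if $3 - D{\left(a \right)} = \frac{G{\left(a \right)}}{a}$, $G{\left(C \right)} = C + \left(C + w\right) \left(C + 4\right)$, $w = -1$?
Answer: $- \frac{1144}{7} \approx -163.43$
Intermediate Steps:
$G{\left(C \right)} = C + \left(-1 + C\right) \left(4 + C\right)$ ($G{\left(C \right)} = C + \left(C - 1\right) \left(C + 4\right) = C + \left(-1 + C\right) \left(4 + C\right)$)
$D{\left(a \right)} = 3 - \frac{-4 + a^{2} + 4 a}{a}$
$D{\left(7 \right)} 22 = \left(-1 - 7 + \frac{4}{7}\right) 22 = \left(- \frac{52}{7}\right) 22 = - \frac{1144}{7}$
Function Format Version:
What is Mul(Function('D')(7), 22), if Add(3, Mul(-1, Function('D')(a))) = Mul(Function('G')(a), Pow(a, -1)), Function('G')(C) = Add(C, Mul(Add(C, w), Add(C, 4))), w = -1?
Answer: Rational(-1144, 7) ≈ -163.43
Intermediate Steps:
Function('G')(C) = Add(C, Mul(Add(-1, C), Add(4, C))) (Function('G')(C) = Add(C, Mul(Add(C, -1), Add(C, 4))) = Add(C, Mul(Add(-1, C), Add(4, C))))
Function('D')(a) = Add(3, Mul(-1, Pow(a, -1), Add(-4, Pow(a, 2), Mul(4, a)))) (Function('D')(a) = Add(3, Mul(-1, Mul(Add(-4, Pow(a, 2), Mul(4, a)), Pow(a, -1)))) = Add(3, Mul(-1, Mul(Pow(a, -1), Add(-4, Pow(a, 2), Mul(4, a))))) = Add(3, Mul(-1, Pow(a, -1), Add(-4, Pow(a, 2), Mul(4, a)))))
Mul(Function('D')(7), 22) = Mul(Add(-1, Mul(-1, 7), Mul(4, Pow(7, -1))), 22) = Mul(Add(-1, -7, Mul(4, Rational(1, 7))), 22) = Mul(Add(-1, -7, Rational(4, 7)), 22) = Mul(Rational(-52, 7), 22) = Rational(-1144, 7)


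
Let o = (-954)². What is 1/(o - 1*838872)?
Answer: 1/71244 ≈ 1.4036e-5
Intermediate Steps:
o = 910116
1/(o - 1*838872) = 1/(910116 - 1*838872) = 1/(910116 - 838872) = 1/71244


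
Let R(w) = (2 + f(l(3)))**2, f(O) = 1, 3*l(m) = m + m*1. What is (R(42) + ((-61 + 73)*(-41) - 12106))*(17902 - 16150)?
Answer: -22055928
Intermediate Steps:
l(m) = 2*m/3 (l(m) = (m + m*1)/3 = (m + m)/3 = (2*m)/3 = 2*m/3)
R(w) = 9 (R(w) = (2 + 1)**2 = 3**2 = 9)
(R(42) + ((-61 + 73)*(-41) - 12106))*(17902 - 16150) = (9 + ((-61 + 73)*(-41) - 12106))*(17902 - 16150) = (9 + (12*(-41) - 12106))*1752 = (9 + (-492 - 12106))*1752 = (9 - 12598)*1752 = -12589*1752 = -22055928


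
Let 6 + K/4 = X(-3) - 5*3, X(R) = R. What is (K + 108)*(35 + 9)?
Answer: 528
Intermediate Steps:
K = -96 (K = -24 + 4*(-3 - 5*3) = -24 + 4*(-3 - 15) = -24 + 4*(-18) = -24 - 72 = -96)
(K + 108)*(35 + 9) = (-96 + 108)*(35 + 9) = 12*44 = 528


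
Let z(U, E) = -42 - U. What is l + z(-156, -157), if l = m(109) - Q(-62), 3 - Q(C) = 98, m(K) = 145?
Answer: 354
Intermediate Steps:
Q(C) = -95 (Q(C) = 3 - 1*98 = 3 - 98 = -95)
l = 240 (l = 145 - 1*(-95) = 145 + 95 = 240)
l + z(-156, -157) = 240 + (-42 - 1*(-156)) = 240 + (-42 + 156) = 240 + 114 = 354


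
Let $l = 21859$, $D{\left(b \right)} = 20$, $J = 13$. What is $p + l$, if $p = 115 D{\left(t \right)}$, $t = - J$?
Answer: $24159$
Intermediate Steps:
$t = -13$ ($t = \left(-1\right) 13 = -13$)
$p = 2300$ ($p = 115 \cdot 20 = 2300$)
$p + l = 2300 + 21859 = 24159$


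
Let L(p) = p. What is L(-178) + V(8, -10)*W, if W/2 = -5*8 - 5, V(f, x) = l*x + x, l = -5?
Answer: -3778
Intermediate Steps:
V(f, x) = -4*x (V(f, x) = -5*x + x = -4*x)
W = -90 (W = 2*(-5*8 - 5) = 2*(-40 - 5) = 2*(-45) = -90)
L(-178) + V(8, -10)*W = -178 - 4*(-10)*(-90) = -178 + 40*(-90) = -178 - 3600 = -3778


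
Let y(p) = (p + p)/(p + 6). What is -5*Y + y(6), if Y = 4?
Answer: -19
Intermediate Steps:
y(p) = 2*p/(6 + p) (y(p) = (2*p)/(6 + p) = 2*p/(6 + p))
-5*Y + y(6) = -5*4 + 2*6/(6 + 6) = -20 + 2*6/12 = -20 + 2*6*(1/12) = -20 + 1 = -19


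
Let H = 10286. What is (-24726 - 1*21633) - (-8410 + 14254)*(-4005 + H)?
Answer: -36752523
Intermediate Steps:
(-24726 - 1*21633) - (-8410 + 14254)*(-4005 + H) = (-24726 - 1*21633) - (-8410 + 14254)*(-4005 + 10286) = (-24726 - 21633) - 5844*6281 = -46359 - 1*36706164 = -46359 - 36706164 = -36752523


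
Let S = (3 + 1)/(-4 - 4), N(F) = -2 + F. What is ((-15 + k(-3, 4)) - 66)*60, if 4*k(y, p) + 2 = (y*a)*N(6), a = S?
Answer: -4800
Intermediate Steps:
S = -1/2 (S = 4/(-8) = 4*(-1/8) = -1/2 ≈ -0.50000)
a = -1/2 ≈ -0.50000
k(y, p) = -1/2 - y/2 (k(y, p) = -1/2 + ((y*(-1/2))*(-2 + 6))/4 = -1/2 + (-y/2*4)/4 = -1/2 + (-2*y)/4 = -1/2 - y/2)
((-15 + k(-3, 4)) - 66)*60 = ((-15 + (-1/2 - 1/2*(-3))) - 66)*60 = ((-15 + (-1/2 + 3/2)) - 66)*60 = ((-15 + 1) - 66)*60 = (-14 - 66)*60 = -80*60 = -4800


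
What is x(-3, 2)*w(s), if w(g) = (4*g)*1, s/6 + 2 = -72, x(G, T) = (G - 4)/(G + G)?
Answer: -2072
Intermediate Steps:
x(G, T) = (-4 + G)/(2*G) (x(G, T) = (-4 + G)/((2*G)) = (-4 + G)*(1/(2*G)) = (-4 + G)/(2*G))
s = -444 (s = -12 + 6*(-72) = -12 - 432 = -444)
w(g) = 4*g
x(-3, 2)*w(s) = ((½)*(-4 - 3)/(-3))*(4*(-444)) = ((½)*(-⅓)*(-7))*(-1776) = (7/6)*(-1776) = -2072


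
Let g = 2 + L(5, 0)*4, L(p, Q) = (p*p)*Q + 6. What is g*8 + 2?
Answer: 210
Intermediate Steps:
L(p, Q) = 6 + Q*p² (L(p, Q) = p²*Q + 6 = Q*p² + 6 = 6 + Q*p²)
g = 26 (g = 2 + (6 + 0*5²)*4 = 2 + (6 + 0*25)*4 = 2 + (6 + 0)*4 = 2 + 6*4 = 2 + 24 = 26)
g*8 + 2 = 26*8 + 2 = 208 + 2 = 210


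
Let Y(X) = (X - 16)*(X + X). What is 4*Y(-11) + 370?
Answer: 2746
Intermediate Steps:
Y(X) = 2*X*(-16 + X) (Y(X) = (-16 + X)*(2*X) = 2*X*(-16 + X))
4*Y(-11) + 370 = 4*(2*(-11)*(-16 - 11)) + 370 = 4*(2*(-11)*(-27)) + 370 = 4*594 + 370 = 2376 + 370 = 2746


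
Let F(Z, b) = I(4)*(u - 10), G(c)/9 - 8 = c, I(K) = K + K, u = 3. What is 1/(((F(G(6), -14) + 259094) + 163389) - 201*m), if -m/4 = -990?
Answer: -1/373533 ≈ -2.6771e-6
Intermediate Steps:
m = 3960 (m = -4*(-990) = 3960)
I(K) = 2*K
G(c) = 72 + 9*c
F(Z, b) = -56 (F(Z, b) = (2*4)*(3 - 10) = 8*(-7) = -56)
1/(((F(G(6), -14) + 259094) + 163389) - 201*m) = 1/(((-56 + 259094) + 163389) - 201*3960) = 1/((259038 + 163389) - 795960) = 1/(422427 - 795960) = 1/(-373533) = -1/373533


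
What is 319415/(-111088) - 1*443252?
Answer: -49240297591/111088 ≈ -4.4326e+5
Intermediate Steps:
319415/(-111088) - 1*443252 = 319415*(-1/111088) - 443252 = -319415/111088 - 443252 = -49240297591/111088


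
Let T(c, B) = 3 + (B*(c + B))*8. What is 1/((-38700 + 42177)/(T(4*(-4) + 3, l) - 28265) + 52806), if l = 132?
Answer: 97402/5143413489 ≈ 1.8937e-5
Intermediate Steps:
T(c, B) = 3 + 8*B*(B + c) (T(c, B) = 3 + (B*(B + c))*8 = 3 + 8*B*(B + c))
1/((-38700 + 42177)/(T(4*(-4) + 3, l) - 28265) + 52806) = 1/((-38700 + 42177)/((3 + 8*132² + 8*132*(4*(-4) + 3)) - 28265) + 52806) = 1/(3477/((3 + 8*17424 + 8*132*(-16 + 3)) - 28265) + 52806) = 1/(3477/((3 + 139392 + 8*132*(-13)) - 28265) + 52806) = 1/(3477/((3 + 139392 - 13728) - 28265) + 52806) = 1/(3477/(125667 - 28265) + 52806) = 1/(3477/97402 + 52806) = 1/(5143413489/97402) = 97402/5143413489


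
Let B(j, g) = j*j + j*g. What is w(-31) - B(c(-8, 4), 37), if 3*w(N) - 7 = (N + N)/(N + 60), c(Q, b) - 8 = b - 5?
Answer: -8885/29 ≈ -306.38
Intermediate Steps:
c(Q, b) = 3 + b (c(Q, b) = 8 + (b - 5) = 8 + (-5 + b) = 3 + b)
w(N) = 7/3 + 2*N/(3*(60 + N)) (w(N) = 7/3 + ((N + N)/(N + 60))/3 = 7/3 + ((2*N)/(60 + N))/3 = 7/3 + (2*N/(60 + N))/3 = 7/3 + 2*N/(3*(60 + N)))
B(j, g) = j² + g*j
w(-31) - B(c(-8, 4), 37) = (140 + 3*(-31))/(60 - 31) - (3 + 4)*(37 + (3 + 4)) = (140 - 93)/29 - 7*(37 + 7) = (1/29)*47 - 7*44 = 47/29 - 1*308 = 47/29 - 308 = -8885/29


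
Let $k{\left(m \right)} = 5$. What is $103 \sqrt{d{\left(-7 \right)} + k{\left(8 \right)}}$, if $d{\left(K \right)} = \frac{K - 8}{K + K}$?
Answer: $\frac{103 \sqrt{1190}}{14} \approx 253.79$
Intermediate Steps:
$d{\left(K \right)} = \frac{-8 + K}{2 K}$
$103 \sqrt{d{\left(-7 \right)} + k{\left(8 \right)}} = 103 \sqrt{\frac{-8 - 7}{2 \left(-7\right)} + 5} = 103 \sqrt{\frac{1}{2} \left(- \frac{1}{7}\right) \left(-15\right) + 5} = 103 \sqrt{\frac{15}{14} + 5} = 103 \sqrt{\frac{85}{14}} = 103 \frac{\sqrt{1190}}{14} = \frac{103 \sqrt{1190}}{14}$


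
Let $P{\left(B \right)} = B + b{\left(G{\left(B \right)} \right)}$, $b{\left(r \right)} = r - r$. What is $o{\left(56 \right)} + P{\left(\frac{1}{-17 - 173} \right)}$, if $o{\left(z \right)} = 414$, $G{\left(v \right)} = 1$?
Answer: $\frac{78659}{190} \approx 413.99$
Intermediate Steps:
$b{\left(r \right)} = 0$
$P{\left(B \right)} = B$ ($P{\left(B \right)} = B + 0 = B$)
$o{\left(56 \right)} + P{\left(\frac{1}{-17 - 173} \right)} = 414 + \frac{1}{-17 - 173} = 414 + \frac{1}{-190} = 414 - \frac{1}{190} = \frac{78659}{190}$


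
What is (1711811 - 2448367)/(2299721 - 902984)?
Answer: -736556/1396737 ≈ -0.52734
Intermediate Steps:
(1711811 - 2448367)/(2299721 - 902984) = -736556/1396737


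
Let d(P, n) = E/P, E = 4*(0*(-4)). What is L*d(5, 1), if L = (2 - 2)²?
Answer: 0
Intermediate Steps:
E = 0 (E = 4*0 = 0)
d(P, n) = 0 (d(P, n) = 0/P = 0)
L = 0 (L = 0² = 0)
L*d(5, 1) = 0*0 = 0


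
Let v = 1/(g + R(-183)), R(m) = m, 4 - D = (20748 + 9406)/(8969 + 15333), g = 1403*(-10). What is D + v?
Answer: 476507100/172702163 ≈ 2.7591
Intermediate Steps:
g = -14030
D = 33527/12151 (D = 4 - (20748 + 9406)/(8969 + 15333) = 4 - 30154/24302 = 4 - 1*15077/12151 = 4 - 15077/12151 = 33527/12151 ≈ 2.7592)
v = -1/14213 (v = 1/(-14030 - 183) = 1/(-14213) = -1/14213 ≈ -7.0358e-5)
D + v = 33527/12151 - 1/14213 = 476507100/172702163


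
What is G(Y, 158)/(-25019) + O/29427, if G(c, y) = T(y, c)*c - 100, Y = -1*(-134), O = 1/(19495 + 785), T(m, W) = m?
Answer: -12575338863301/14930827811640 ≈ -0.84224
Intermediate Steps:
O = 1/20280 ≈ 4.9310e-5
Y = 134
G(c, y) = -100 + c*y (G(c, y) = y*c - 100 = c*y - 100 = -100 + c*y)
G(Y, 158)/(-25019) + O/29427 = (-100 + 134*158)/(-25019) + (1/20280)/29427 = (-100 + 21172)*(-1/25019) + (1/20280)*(1/29427) = 21072*(-1/25019) + 1/596779560 = -21072/25019 + 1/596779560 = -12575338863301/14930827811640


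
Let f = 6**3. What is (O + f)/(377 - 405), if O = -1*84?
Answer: -33/7 ≈ -4.7143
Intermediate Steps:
O = -84
f = 216
(O + f)/(377 - 405) = (-84 + 216)/(377 - 405) = 132/(-28) = 132*(-1/28) = -33/7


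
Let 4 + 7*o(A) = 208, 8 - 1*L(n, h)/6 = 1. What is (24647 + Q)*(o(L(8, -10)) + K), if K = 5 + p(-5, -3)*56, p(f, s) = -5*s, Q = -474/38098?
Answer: 2872873351454/133343 ≈ 2.1545e+7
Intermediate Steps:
L(n, h) = 42 (L(n, h) = 48 - 6*1 = 48 - 6 = 42)
o(A) = 204/7 (o(A) = -4/7 + (⅐)*208 = -4/7 + 208/7 = 204/7)
Q = -237/19049 (Q = -474*1/38098 = -237/19049 ≈ -0.012442)
K = 845 (K = 5 - 5*(-3)*56 = 5 + 15*56 = 5 + 840 = 845)
(24647 + Q)*(o(L(8, -10)) + K) = (24647 - 237/19049)*(204/7 + 845) = (469500466/19049)*(6119/7) = 2872873351454/133343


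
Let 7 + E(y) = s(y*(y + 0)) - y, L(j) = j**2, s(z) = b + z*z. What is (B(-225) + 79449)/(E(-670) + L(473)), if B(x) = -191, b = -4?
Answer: 39629/100755717194 ≈ 3.9332e-7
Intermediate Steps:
s(z) = -4 + z**2 (s(z) = -4 + z*z = -4 + z**2)
E(y) = -11 + y**4 - y (E(y) = -7 + ((-4 + (y*(y + 0))**2) - y) = -7 + ((-4 + (y*y)**2) - y) = -7 + ((-4 + (y**2)**2) - y) = -7 + ((-4 + y**4) - y) = -7 + (-4 + y**4 - y) = -11 + y**4 - y)
(B(-225) + 79449)/(E(-670) + L(473)) = (-191 + 79449)/((-11 + (-670)**4 - 1*(-670)) + 473**2) = 79258/((-11 + 201511210000 + 670) + 223729) = 79258/(201511210659 + 223729) = 79258/201511434388 = 79258*(1/201511434388) = 39629/100755717194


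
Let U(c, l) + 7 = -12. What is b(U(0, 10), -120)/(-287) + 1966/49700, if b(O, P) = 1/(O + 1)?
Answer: 182251/4584825 ≈ 0.039751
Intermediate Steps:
U(c, l) = -19 (U(c, l) = -7 - 12 = -19)
b(O, P) = 1/(1 + O)
b(U(0, 10), -120)/(-287) + 1966/49700 = 1/((1 - 19)*(-287)) + 1966/49700 = -1/287/(-18) + 1966*(1/49700) = -1/18*(-1/287) + 983/24850 = 1/5166 + 983/24850 = 182251/4584825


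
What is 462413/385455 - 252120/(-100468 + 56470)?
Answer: 2798241947/403791645 ≈ 6.9299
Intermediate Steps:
462413/385455 - 252120/(-100468 + 56470) = 462413*(1/385455) - 252120/(-43998) = 66059/55065 - 252120*(-1/43998) = 66059/55065 + 42020/7333 = 2798241947/403791645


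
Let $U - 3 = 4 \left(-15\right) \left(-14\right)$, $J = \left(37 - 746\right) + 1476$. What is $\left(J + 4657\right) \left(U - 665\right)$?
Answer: $965472$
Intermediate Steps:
$J = 767$ ($J = \left(37 - 746\right) + 1476 = -709 + 1476 = 767$)
$U = 843$ ($U = 3 + 4 \left(-15\right) \left(-14\right) = 3 - -840 = 3 + 840 = 843$)
$\left(J + 4657\right) \left(U - 665\right) = \left(767 + 4657\right) \left(843 - 665\right) = 5424 \cdot 178 = 965472$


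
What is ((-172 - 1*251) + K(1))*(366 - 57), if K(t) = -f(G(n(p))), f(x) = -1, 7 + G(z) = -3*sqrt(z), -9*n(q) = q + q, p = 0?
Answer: -130398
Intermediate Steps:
n(q) = -2*q/9 (n(q) = -(q + q)/9 = -2*q/9)
G(z) = -7 - 3*sqrt(z)
K(t) = 1 (K(t) = -1*(-1) = 1)
((-172 - 1*251) + K(1))*(366 - 57) = ((-172 - 1*251) + 1)*(366 - 57) = ((-172 - 251) + 1)*309 = (-423 + 1)*309 = -422*309 = -130398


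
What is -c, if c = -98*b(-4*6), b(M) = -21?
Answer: -2058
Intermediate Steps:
c = 2058 (c = -98*(-21) = 2058)
-c = -1*2058 = -2058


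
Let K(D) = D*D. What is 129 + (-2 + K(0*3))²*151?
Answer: 733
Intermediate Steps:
K(D) = D²
129 + (-2 + K(0*3))²*151 = 129 + (-2 + (0*3)²)²*151 = 129 + (-2 + 0²)²*151 = 129 + (-2 + 0)²*151 = 129 + (-2)²*151 = 129 + 4*151 = 129 + 604 = 733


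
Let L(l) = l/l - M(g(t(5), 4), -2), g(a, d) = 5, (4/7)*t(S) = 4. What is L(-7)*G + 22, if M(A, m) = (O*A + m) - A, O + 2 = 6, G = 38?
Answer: -434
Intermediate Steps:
t(S) = 7 (t(S) = (7/4)*4 = 7)
O = 4 (O = -2 + 6 = 4)
M(A, m) = m + 3*A (M(A, m) = (4*A + m) - A = (m + 4*A) - A = m + 3*A)
L(l) = -12 (L(l) = l/l - (-2 + 3*5) = 1 - (-2 + 15) = 1 - 1*13 = 1 - 13 = -12)
L(-7)*G + 22 = -12*38 + 22 = -456 + 22 = -434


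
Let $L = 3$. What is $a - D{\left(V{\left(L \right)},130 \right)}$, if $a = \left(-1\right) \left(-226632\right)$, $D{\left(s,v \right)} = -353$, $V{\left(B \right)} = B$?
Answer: $226985$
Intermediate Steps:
$a = 226632$
$a - D{\left(V{\left(L \right)},130 \right)} = 226632 - -353 = 226632 + 353 = 226985$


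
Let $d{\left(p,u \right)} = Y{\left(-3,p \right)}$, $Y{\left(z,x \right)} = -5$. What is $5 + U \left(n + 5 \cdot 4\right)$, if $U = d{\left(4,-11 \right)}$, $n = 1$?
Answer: $-100$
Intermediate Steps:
$d{\left(p,u \right)} = -5$
$U = -5$
$5 + U \left(n + 5 \cdot 4\right) = 5 - 5 \left(1 + 5 \cdot 4\right) = 5 - 5 \left(1 + 20\right) = 5 - 105 = -100$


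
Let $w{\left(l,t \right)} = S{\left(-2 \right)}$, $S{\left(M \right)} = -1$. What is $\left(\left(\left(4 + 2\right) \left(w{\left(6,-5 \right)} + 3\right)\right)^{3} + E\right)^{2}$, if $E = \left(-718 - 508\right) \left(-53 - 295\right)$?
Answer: $183505997376$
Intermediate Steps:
$w{\left(l,t \right)} = -1$
$E = 426648$ ($E = \left(-1226\right) \left(-348\right) = 426648$)
$\left(\left(\left(4 + 2\right) \left(w{\left(6,-5 \right)} + 3\right)\right)^{3} + E\right)^{2} = \left(\left(\left(4 + 2\right) \left(-1 + 3\right)\right)^{3} + 426648\right)^{2} = \left(\left(6 \cdot 2\right)^{3} + 426648\right)^{2} = \left(12^{3} + 426648\right)^{2} = \left(1728 + 426648\right)^{2} = 428376^{2} = 183505997376$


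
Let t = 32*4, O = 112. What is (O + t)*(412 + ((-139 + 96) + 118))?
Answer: 116880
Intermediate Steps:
t = 128
(O + t)*(412 + ((-139 + 96) + 118)) = (112 + 128)*(412 + ((-139 + 96) + 118)) = 240*(412 + (-43 + 118)) = 240*(412 + 75) = 240*487 = 116880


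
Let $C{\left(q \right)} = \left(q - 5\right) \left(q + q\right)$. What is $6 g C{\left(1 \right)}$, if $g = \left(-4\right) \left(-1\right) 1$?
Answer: $-192$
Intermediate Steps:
$g = 4$ ($g = 4 \cdot 1 = 4$)
$C{\left(q \right)} = 2 q \left(-5 + q\right)$ ($C{\left(q \right)} = \left(-5 + q\right) 2 q = 2 q \left(-5 + q\right)$)
$6 g C{\left(1 \right)} = 6 \cdot 4 \cdot 2 \cdot 1 \left(-5 + 1\right) = 24 \cdot 2 \cdot 1 \left(-4\right) = 24 \left(-8\right) = -192$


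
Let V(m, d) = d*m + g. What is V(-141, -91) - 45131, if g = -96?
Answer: -32396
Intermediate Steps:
V(m, d) = -96 + d*m (V(m, d) = d*m - 96 = -96 + d*m)
V(-141, -91) - 45131 = (-96 - 91*(-141)) - 45131 = (-96 + 12831) - 45131 = 12735 - 45131 = -32396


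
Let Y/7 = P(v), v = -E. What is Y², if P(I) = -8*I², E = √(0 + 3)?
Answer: 28224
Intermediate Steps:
E = √3 ≈ 1.7320
v = -√3 ≈ -1.7320
Y = -168 (Y = 7*(-8*(-√3)²) = 7*(-8*3) = 7*(-24) = -168)
Y² = (-168)² = 28224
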